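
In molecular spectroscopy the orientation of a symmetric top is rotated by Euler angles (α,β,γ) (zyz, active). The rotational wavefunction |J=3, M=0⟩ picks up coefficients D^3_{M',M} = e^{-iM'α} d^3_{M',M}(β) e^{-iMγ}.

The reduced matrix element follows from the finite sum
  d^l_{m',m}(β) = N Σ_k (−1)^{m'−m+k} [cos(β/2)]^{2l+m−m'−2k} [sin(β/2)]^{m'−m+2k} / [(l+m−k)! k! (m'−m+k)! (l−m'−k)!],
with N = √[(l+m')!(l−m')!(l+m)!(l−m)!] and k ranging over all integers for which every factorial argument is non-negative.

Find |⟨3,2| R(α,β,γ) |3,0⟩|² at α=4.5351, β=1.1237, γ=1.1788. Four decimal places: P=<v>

P=0.2317

Split into d^3_{2,0}(β=1.1237) × two z-phases.
c=cos(1.123700/2)=0.846271, s=sin(1.123700/2)=0.532753; N=√[120·1·6·6]=65.726707
Admissible k: 0..1 (factorial args all ≥0)
  k=0: (−1)^2·65.7267/(12)·0.8463^4·0.5328^2 = +0.797351
  k=1: (−1)^3·65.7267/(12)·0.8463^2·0.5328^4 = -0.315996
d^3_{2,0}(1.1237) = +0.797351 -0.315996 = +0.481355
|D^3_{2,0}|² = |d^3_{2,0}(β)|² = (+0.481355)² = 0.231703 (the z-rotation phases have unit modulus)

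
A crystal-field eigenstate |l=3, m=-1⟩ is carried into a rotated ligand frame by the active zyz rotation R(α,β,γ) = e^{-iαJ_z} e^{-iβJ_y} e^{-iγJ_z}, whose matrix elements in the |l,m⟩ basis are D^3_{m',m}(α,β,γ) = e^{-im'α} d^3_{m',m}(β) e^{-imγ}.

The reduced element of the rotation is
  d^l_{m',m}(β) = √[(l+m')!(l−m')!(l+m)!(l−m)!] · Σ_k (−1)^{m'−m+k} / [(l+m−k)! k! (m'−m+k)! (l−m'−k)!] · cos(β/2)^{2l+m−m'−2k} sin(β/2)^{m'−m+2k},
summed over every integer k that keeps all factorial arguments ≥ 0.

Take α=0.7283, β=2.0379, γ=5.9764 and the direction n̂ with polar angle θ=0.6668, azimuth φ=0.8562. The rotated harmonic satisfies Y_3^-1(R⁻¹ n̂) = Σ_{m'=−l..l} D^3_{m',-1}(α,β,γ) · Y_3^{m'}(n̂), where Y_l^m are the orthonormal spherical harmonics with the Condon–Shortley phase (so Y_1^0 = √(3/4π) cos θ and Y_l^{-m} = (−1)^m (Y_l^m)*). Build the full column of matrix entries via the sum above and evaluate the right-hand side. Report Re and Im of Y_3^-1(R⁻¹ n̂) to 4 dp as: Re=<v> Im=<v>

Need the full column D^3_{m',-1} for m'=−3..3 at α=0.7283, β=2.0379, γ=5.9764.
cos(β/2)=0.524260, sin(β/2)=0.851558
d^3_{-3,-1}: single k=2 term ⇒ +0.212159;  D = -0.064179+0.202219i
d^3_{-2,-1}: k∈[1..2] ⇒ +0.106647 -0.562748 = -0.456101;  D = -0.186389-0.416278i
d^3_{-1,-1}: k∈[0..2] ⇒ +0.020763 -0.438235 +0.867166 = +0.449694;  D = +0.410333+0.183989i
d^3_{0,-1}: k∈[0..2] ⇒ -0.116826 +0.924689 -0.813222 = -0.005359;  D = -0.005108+0.001618i
d^3_{1,-1}: k∈[0..2] ⇒ +0.328676 -1.156221 +0.381316 = -0.446229;  D = -0.227779+0.383715i
d^3_{2,-1}: k∈[0..1] ⇒ -0.562748 +0.742366 = +0.179618;  D = -0.034379-0.176298i
d^3_{3,-1}: single k=0 term ⇒ +0.559753;  D = -0.445642-0.338714i
Y_3^{m'}(θ=0.6668,φ=0.8562) and Σ D·Y over m':
  (-0.0642+0.2022i)·(-0.0829-0.0535i)  (-0.1864-0.4163i)·(-0.0434-0.3041i)  (+0.4103+0.1840i)·(+0.2734-0.3152i)  (-0.0051+0.0016i)·(+0.0256+0.0000i)  (-0.2278+0.3837i)·(-0.2734-0.3152i)  (-0.0344-0.1763i)·(-0.0434+0.3041i)  (-0.4456-0.3387i)·(+0.0829-0.0535i)
Y_3^-1(R⁻¹ n̂) = +0.250908-0.057766i

Re=0.2509 Im=-0.0578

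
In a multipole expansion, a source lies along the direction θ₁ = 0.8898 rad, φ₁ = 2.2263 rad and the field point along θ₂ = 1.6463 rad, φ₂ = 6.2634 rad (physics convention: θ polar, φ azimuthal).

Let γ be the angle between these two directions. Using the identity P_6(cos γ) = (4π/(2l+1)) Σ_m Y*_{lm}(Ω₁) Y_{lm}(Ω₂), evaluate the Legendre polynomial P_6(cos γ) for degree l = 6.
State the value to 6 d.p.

Term-by-term m-sum for l=6 (normalisation 4π/13 = 0.966644):
  m=-6: (+0.074682+0.075589i) × (+0.471542+0.056242i) = +0.030965+0.039843i  (running Σ = +0.030965+0.039843i)
  m=-5: (+0.040418-0.295519i) × (-0.123835-0.012291i) = -0.008637+0.036099i  (running Σ = +0.022327+0.075942i)
  m=-4: (-0.379163+0.216882i) × (-0.329620-0.026141i) = +0.130649-0.061577i  (running Σ = +0.152977+0.014365i)
  m=-3: (+0.241343+0.100821i) × (+0.142849+0.008489i) = +0.033620+0.016451i  (running Σ = +0.186597+0.030816i)
  m=-2: (+0.047987+0.180541i) × (+0.290792+0.011513i) = +0.011876+0.053052i  (running Σ = +0.198472+0.083869i)
  m=-1: (+0.209609-0.272601i) × (-0.149652-0.002961i) = -0.032176+0.040175i  (running Σ = +0.166297+0.124043i)
  m=0: (+0.096316-0.000000i) × (-0.280512+0.000000i) = -0.027018+0.000000i  (running Σ = +0.139279+0.124043i)
  m=1: (-0.209609-0.272601i) × (+0.149652-0.002961i) = -0.032176-0.040175i  (running Σ = +0.107103+0.083869i)
  m=2: (+0.047987-0.180541i) × (+0.290792-0.011513i) = +0.011876-0.053052i  (running Σ = +0.118979+0.030816i)
  m=3: (-0.241343+0.100821i) × (-0.142849+0.008489i) = +0.033620-0.016451i  (running Σ = +0.152599+0.014365i)
  m=4: (-0.379163-0.216882i) × (-0.329620+0.026141i) = +0.130649+0.061577i  (running Σ = +0.283248+0.075942i)
  m=5: (-0.040418-0.295519i) × (+0.123835-0.012291i) = -0.008637-0.036099i  (running Σ = +0.274611+0.039843i)
  m=6: (+0.074682-0.075589i) × (+0.471542-0.056242i) = +0.030965-0.039843i  (running Σ = +0.305575+0.000000i)
Total Σ_m = +0.305575+0.000000i. Multiply by 0.966644: +0.295383+0.000000i. P_6(cos γ) = 0.295383

0.295383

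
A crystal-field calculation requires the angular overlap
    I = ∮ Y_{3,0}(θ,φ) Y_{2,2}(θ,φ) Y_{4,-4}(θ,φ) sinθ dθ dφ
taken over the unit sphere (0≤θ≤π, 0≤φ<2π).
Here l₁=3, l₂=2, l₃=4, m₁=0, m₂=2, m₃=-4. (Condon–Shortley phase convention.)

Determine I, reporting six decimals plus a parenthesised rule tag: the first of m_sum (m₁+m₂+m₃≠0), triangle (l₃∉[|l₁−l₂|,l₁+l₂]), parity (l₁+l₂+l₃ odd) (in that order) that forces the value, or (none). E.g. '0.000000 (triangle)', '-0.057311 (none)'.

0.000000 (m_sum)

m-sum = 0 + 2 − 4 = -2 ≠ 0 ⇒ I = 0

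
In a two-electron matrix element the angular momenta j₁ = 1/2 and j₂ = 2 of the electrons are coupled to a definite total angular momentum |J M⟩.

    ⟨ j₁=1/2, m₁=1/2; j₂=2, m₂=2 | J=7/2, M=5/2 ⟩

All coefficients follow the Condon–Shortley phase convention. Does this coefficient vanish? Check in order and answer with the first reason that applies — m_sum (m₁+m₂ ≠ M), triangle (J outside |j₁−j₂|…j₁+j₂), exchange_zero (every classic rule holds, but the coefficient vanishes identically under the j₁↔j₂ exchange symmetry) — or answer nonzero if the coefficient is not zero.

triangle

m-sum: m₁+m₂ = 1/2+2 = 5/2, M = 5/2  ✓
triangle: need |j₁−j₂| ≤ J ≤ j₁+j₂, i.e. J ∈ [3/2, 5/2]; J = 7/2 is outside ✗ ⇒ coefficient is 0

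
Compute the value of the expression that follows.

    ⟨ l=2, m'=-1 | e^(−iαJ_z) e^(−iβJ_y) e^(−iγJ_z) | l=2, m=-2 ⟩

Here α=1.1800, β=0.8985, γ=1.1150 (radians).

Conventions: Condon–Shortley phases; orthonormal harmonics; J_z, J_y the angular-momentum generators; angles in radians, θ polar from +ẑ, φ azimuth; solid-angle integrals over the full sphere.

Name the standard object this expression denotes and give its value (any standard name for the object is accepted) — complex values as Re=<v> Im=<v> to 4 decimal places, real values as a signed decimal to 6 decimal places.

Wigner D-matrix element, Re=0.6121 Im=0.1684

This is a Wigner D-matrix element — the rotation-matrix element ⟨l m'| R(α,β,γ) |l m⟩ in the angular-momentum basis.
D^2_{-1,-2}(1.1800,0.8985,1.1150) = e^{-i·-1·1.1800}·d^2_{-1,-2}(0.8985)·e^{-i·-2·1.1150}. Compute d first:
With c≡cos(β/2)=0.900773 and s≡sin(β/2)=0.434290, N=[1·6·1·24]^{1/2}=12.000000
k∈{0} keeps every argument non-negative
  k=0: (−1)^1·12.0000/(6)·0.9008^3·0.4343^1 = -0.634828
d^2_{-1,-2}(0.8985) = -0.634828
Phases: e^{-i·(-1)·1.1800}=+0.380925+0.924606i, e^{-i·(-2)·1.1150}=-0.612488+0.790480i ⇒ D=+0.612098+0.168354i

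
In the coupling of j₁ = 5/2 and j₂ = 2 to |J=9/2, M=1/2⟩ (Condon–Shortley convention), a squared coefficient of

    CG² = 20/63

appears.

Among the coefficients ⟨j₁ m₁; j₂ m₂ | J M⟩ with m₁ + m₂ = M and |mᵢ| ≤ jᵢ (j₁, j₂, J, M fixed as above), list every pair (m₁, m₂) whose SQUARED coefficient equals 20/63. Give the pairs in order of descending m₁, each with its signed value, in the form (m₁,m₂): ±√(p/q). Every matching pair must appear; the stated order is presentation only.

(-1/2,1): +√(20/63)

Admissible pairs with m₁+m₂ = M = 1/2: (-3/2,2), (-1/2,1), (1/2,0), (3/2,-1), (5/2,-2)
  (m₁,m₂)=(5/2,-2): CG² = 1/126, CG = +√(1/126)
  (m₁,m₂)=(3/2,-1): CG² = 10/63, CG = +√(10/63)
  (m₁,m₂)=(1/2,0): CG² = 10/21, CG = +√(10/21)
  (m₁,m₂)=(-1/2,1): CG² = 20/63, CG = +√(20/63)   ← matches the target
  (m₁,m₂)=(-3/2,2): CG² = 5/126, CG = +√(5/126)
Pairs with CG² = 20/63: (-1/2,1): +√(20/63)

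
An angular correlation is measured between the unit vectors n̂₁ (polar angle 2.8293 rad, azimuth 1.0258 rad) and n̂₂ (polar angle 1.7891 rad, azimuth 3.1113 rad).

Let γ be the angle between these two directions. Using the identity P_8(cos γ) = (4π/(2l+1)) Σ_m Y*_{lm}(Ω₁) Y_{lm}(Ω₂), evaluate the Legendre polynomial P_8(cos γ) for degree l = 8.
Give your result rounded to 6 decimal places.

0.240446

Addition theorem: P_8(cos γ) = (4π/17) Σ_m Y*_{lm}(Ω₁) Y_{lm}(Ω₂), m = −8…8:
  m=-8: Y*=-0.000014+0.000038i  Y=+0.412891+0.102066i  product -0.000010+0.000014i
  m=-7: Y*=-0.000316-0.000396i  Y=+0.368956+0.079431i  product -0.000085-0.000171i
  m=-6: Y*=+0.003952-0.000510i  Y=-0.095016-0.017462i  product -0.000384-0.000021i
  m=-5: Y*=-0.009074+0.020505i  Y=-0.354546-0.054115i  product +0.004327-0.006779i
  m=-4: Y*=-0.053061-0.076049i  Y=-0.023339-0.002842i  product +0.001022+0.001926i
  m=-3: Y*=+0.275195-0.017690i  Y=+0.327145+0.029812i  product +0.090556+0.002417i
  m=-2: Y*=-0.250857+0.480908i  Y=+0.076099+0.004616i  product -0.021310+0.035438i
  m=-1: Y*=-0.277575-0.457863i  Y=-0.310748-0.009416i  product +0.081945+0.144894i
  m=+0: Y*=-0.143926-0.000000i  Y=-0.091428+0.000000i  product +0.013159+0.000000i
  m=+1: Y*=+0.277575-0.457863i  Y=+0.310748-0.009416i  product +0.081945-0.144894i
  m=+2: Y*=-0.250857-0.480908i  Y=+0.076099-0.004616i  product -0.021310-0.035438i
  m=+3: Y*=-0.275195-0.017690i  Y=-0.327145+0.029812i  product +0.090556-0.002417i
  m=+4: Y*=-0.053061+0.076049i  Y=-0.023339+0.002842i  product +0.001022-0.001926i
  m=+5: Y*=+0.009074+0.020505i  Y=+0.354546-0.054115i  product +0.004327+0.006779i
  m=+6: Y*=+0.003952+0.000510i  Y=-0.095016+0.017462i  product -0.000384+0.000021i
  m=+7: Y*=+0.000316-0.000396i  Y=-0.368956+0.079431i  product -0.000085+0.000171i
  m=+8: Y*=-0.000014-0.000038i  Y=+0.412891-0.102066i  product -0.000010-0.000014i
Total Σ_m = +0.325279+0.000000i. Multiply by 0.739198: +0.240446+0.000000i. P_8(cos γ) = 0.240446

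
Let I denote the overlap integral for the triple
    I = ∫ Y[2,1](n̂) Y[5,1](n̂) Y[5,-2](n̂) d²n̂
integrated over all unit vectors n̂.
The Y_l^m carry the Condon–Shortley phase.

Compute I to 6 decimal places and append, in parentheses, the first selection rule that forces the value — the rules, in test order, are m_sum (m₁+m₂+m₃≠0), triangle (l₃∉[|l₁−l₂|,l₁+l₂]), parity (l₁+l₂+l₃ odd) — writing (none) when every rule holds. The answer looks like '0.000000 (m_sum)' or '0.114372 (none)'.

0.104819 (none)

m-sum 0 ✓  L=12 even ✓  3≤5≤7 ✓
Π(2lᵢ+1) = 5×11×11 = 605
triangle coeff Δ(2,5,5) = 1/38610
Σ_t [0,2]: t=0:+1/2880 t=1:−1/576 t=2:+1/2880 = -1/960
(3j)²=10/429 [(2 5 5; 0 0 0)], sign=+1
Σ_t [0,1]: t=0:+1/2880 t=1:−1/1440 = -1/2880
(3j)²=7/715 [(2 5 5; 1 1 -2)], sign=+1
⇒ 4πI² = 70/507
I = (+1)√(70/507/(4π)) = 0.10481902
No selection rule forces the value: the integral is nonzero (none).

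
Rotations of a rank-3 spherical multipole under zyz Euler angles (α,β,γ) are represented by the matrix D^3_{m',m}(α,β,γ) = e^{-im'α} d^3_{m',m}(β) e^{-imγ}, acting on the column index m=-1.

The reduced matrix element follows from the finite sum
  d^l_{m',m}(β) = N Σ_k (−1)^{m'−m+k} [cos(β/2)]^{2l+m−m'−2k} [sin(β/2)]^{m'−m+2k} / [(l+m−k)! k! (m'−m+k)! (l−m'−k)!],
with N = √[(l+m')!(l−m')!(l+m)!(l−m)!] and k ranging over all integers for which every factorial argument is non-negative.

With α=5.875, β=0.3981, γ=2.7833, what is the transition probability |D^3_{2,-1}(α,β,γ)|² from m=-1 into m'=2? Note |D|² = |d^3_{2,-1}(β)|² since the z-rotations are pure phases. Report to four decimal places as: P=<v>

P=0.0020

D^3_{2,-1}(5.8750,0.3981,2.7833) = e^{-i·2·5.8750}·d^3_{2,-1}(0.3981)·e^{-i·-1·2.7833}. Compute d first:
Half-angle: c=0.980255, s=0.197738. N=√(120·1·2·24)=75.894664
k∈{0,1} keeps every argument non-negative
  k=0: (−1)^3·75.8947/(12)·0.9803^3·0.1977^3 = -0.046059
  k=1: (−1)^4·75.8947/(24)·0.9803^1·0.1977^5 = +0.000937
d^3_{2,-1}(0.3981) = -0.046059 +0.000937 = -0.045122
|D^3_{2,-1}|² = |d^3_{2,-1}(β)|² = (-0.045122)² = 0.002036 (the z-rotation phases have unit modulus)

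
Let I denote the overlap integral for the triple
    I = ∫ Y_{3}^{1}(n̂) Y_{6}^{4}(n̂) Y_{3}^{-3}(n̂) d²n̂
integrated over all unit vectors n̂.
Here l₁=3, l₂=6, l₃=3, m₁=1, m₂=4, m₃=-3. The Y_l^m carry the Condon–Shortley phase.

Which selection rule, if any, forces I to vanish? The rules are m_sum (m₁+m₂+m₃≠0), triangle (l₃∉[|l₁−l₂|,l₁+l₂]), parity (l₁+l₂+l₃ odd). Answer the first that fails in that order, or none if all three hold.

m_sum

Σmᵢ = 2  ✗
l₃∈[|l₁−l₂|,l₁+l₂]=[3,9], have l₃=3
Σlᵢ = 12 ⇒ even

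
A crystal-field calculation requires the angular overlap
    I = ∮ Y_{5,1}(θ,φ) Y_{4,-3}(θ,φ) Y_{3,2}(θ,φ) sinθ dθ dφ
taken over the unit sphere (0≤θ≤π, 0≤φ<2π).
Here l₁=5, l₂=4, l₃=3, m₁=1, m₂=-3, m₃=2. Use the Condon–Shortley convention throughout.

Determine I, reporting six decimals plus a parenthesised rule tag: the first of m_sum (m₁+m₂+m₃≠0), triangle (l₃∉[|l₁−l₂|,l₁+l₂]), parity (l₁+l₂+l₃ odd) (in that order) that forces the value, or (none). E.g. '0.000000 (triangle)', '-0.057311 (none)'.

0.160929 (none)

Checks pass: Σm=0; 12 even; l₃=3∈[1,9].
(2·5+1)(2·4+1)(2·3+1) = 693
Δ: 6! 4! 2! / 13! → 1/180180
sum: t=2:+1/576 t=3:−1/144 t=4:+1/576 = -1/288
3j²(5 4 3; 0 0 0) = Δ·Π!·Σ² = 20/1001  (sign +1)
sum: t=0:+1/17280 t=1:−1/1440 = -11/17280
3j²(5 4 3; 1 -3 2) = Δ·Π!·Σ² = 11/468  (sign +1)
combine: 4πI² = 693·20/1001·11/468 = 55/169
take √, sign +1: I = 0.16092854
No selection rule forces the value: the integral is nonzero (none).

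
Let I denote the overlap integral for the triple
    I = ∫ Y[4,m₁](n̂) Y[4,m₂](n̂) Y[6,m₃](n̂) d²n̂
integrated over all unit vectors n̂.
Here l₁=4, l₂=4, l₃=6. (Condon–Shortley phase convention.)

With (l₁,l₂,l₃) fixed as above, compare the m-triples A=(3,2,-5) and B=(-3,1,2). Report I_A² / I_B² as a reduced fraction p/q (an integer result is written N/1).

11/30

Shared (l₁,l₂,l₃)=(4,4,6): N and (l;000)² cancel in I_A²/I_B².
A: Δ = 2!·6!·6!/15! = 1/1261260; Racah Σ t=0..1: t=0:+1/172800 t=1:−1/86400 = -1/172800; ⇒ 3j(4 4 6; 3 2 -5)² = 1/130, sgn +1
B: Δ = 2!·6!·6!/15! = 1/1261260; Racah Σ t=1..2: t=1:−1/34560 t=2:+1/8640 = 1/11520; ⇒ 3j(4 4 6; -3 1 2)² = 3/143, sgn +1
I_A²/I_B² = (1/130)/(3/143) = 11/30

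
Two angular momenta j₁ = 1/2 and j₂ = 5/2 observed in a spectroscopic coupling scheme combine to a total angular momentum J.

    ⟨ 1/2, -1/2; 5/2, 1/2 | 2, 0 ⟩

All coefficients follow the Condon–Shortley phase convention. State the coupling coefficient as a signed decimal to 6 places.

-0.707107

triangle: 1!·0!·4!/6! = 24/720
(j±m)!: 0!·1!·3!·2!·2!·2! = 48
prefactor² = (2J+1)·Δ·N² = 8
  k=1: −1/(1!·0!·0!·2!·0!·2!) = -1/4
Σ = -1/4  ⇒  CG² = 8·(-1/4)² = 1/2
CG = −√(1/2) = -0.707107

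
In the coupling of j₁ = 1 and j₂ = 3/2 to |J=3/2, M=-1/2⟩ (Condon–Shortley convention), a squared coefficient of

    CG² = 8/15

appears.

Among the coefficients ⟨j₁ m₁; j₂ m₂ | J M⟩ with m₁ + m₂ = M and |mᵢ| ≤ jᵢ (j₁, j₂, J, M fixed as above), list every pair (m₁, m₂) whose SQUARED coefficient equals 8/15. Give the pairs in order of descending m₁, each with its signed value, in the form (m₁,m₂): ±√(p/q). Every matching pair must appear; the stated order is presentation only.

Admissible pairs with m₁+m₂ = M = -1/2: (-1,1/2), (0,-1/2), (1,-3/2)
  (m₁,m₂)=(1,-3/2): CG² = 2/5, CG = +√(2/5)
  (m₁,m₂)=(0,-1/2): CG² = 1/15, CG = +√(1/15)
  (m₁,m₂)=(-1,1/2): CG² = 8/15, CG = −√(8/15)   ← matches the target
Pairs with CG² = 8/15: (-1,1/2): −√(8/15)

(-1,1/2): −√(8/15)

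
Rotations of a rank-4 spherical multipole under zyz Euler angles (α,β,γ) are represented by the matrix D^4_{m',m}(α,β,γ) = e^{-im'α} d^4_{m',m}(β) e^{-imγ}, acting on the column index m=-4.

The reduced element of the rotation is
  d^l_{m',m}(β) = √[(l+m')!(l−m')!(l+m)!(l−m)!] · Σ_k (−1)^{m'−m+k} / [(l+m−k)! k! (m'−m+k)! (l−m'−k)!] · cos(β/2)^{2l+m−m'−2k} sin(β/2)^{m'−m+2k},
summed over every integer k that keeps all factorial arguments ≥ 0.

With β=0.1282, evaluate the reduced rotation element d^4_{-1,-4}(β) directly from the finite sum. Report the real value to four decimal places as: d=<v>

d=-0.0019

d^4_{-1,-4}(β=0.1282) via the finite sum:
c=cos(0.128200/2)=0.997946, s=sin(0.128200/2)=0.064056; N=√[6·120·1·40320]=5387.986637
k∈{0} keeps every argument non-negative
  k=0: (−1)^3·5387.9866/(720)·0.9979^5·0.0641^3 = -0.001947
d^4_{-1,-4}(0.1282) = -0.001947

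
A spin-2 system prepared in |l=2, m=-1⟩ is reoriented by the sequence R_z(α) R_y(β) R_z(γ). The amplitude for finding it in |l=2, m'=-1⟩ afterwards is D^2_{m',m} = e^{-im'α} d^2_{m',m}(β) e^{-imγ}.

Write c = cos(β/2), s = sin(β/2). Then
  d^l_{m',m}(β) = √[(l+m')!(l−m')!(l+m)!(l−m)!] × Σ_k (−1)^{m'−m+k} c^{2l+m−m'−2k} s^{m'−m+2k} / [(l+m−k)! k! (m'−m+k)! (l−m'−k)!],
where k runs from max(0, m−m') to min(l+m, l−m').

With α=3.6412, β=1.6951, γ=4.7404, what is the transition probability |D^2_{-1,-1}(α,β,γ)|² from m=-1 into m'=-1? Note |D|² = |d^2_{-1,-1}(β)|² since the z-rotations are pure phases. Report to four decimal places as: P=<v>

Split into d^2_{-1,-1}(β=1.6951) × two z-phases.
c=cos(1.695100/2)=0.661822, s=sin(1.695100/2)=0.749661; N=√[1·6·1·6]=6.000000
The bounds max(0,m−m')=0 and min(l+m,l−m')=1 give 2 terms
  k=0: (−1)^0·6.0000/(6)·0.6618^4·0.7497^0 = +0.191851
  k=1: (−1)^1·6.0000/(2)·0.6618^2·0.7497^2 = -0.738471
d^2_{-1,-1}(1.6951) = +0.191851 -0.738471 = -0.546620
|D^2_{-1,-1}|² = |d^2_{-1,-1}(β)|² = (-0.546620)² = 0.298793 (the z-rotation phases have unit modulus)

P=0.2988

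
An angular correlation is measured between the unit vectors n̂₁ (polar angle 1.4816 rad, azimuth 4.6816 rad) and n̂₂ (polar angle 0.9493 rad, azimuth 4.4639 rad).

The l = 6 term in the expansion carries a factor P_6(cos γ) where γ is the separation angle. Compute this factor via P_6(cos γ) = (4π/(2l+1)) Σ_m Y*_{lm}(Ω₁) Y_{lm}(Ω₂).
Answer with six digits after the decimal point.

Term-by-term m-sum for l=6 (normalisation 4π/13 = 0.966644):
  [-6]  conj(Y_{6,-6})(Ω₁) = (-0.463650, 0.086640) ; Y_{6,-6}(Ω₂) = (-0.011129, -0.139061) ; Δ = (0.017208, 0.063511)
  [-5]  conj(Y_{6,-5})(Ω₁) = (-0.022407, -0.144400) ; Y_{6,-5}(Ω₂) = (-0.327608, 0.111611) ; Δ = (0.023457, 0.044806)
  [-4]  conj(Y_{6,-4})(Ω₁) = (-0.318065, 0.039371) ; Y_{6,-4}(Ω₂) = (0.232014, 0.356581) ; Δ = (-0.087834, -0.104282)
  [-3]  conj(Y_{6,-3})(Ω₁) = (-0.015404, -0.166290) ; Y_{6,-3}(Ω₂) = (0.100812, -0.109203) ; Δ = (-0.019712, -0.015082)
  [-2]  conj(Y_{6,-2})(Ω₁) = (-0.277107, 0.017085) ; Y_{6,-2}(Ω₂) = (0.247810, 0.134408) ; Δ = (-0.070966, -0.033012)
  [-1]  conj(Y_{6,-1})(Ω₁) = (-0.005361, -0.174053) ; Y_{6,-1}(Ω₂) = (0.066081, -0.260434) ; Δ = (-0.045683, -0.010105)
  [+0]  conj(Y_{6,0})(Ω₁) = (-0.266136, -0.000000) ; Y_{6,0}(Ω₂) = (0.215736, 0.000000) ; Δ = (-0.057415, -0.000000)
  [+1]  conj(Y_{6,1})(Ω₁) = (0.005361, -0.174053) ; Y_{6,1}(Ω₂) = (-0.066081, -0.260434) ; Δ = (-0.045683, 0.010105)
  [+2]  conj(Y_{6,2})(Ω₁) = (-0.277107, -0.017085) ; Y_{6,2}(Ω₂) = (0.247810, -0.134408) ; Δ = (-0.070966, 0.033012)
  [+3]  conj(Y_{6,3})(Ω₁) = (0.015404, -0.166290) ; Y_{6,3}(Ω₂) = (-0.100812, -0.109203) ; Δ = (-0.019712, 0.015082)
  [+4]  conj(Y_{6,4})(Ω₁) = (-0.318065, -0.039371) ; Y_{6,4}(Ω₂) = (0.232014, -0.356581) ; Δ = (-0.087834, 0.104282)
  [+5]  conj(Y_{6,5})(Ω₁) = (0.022407, -0.144400) ; Y_{6,5}(Ω₂) = (0.327608, 0.111611) ; Δ = (0.023457, -0.044806)
  [+6]  conj(Y_{6,6})(Ω₁) = (-0.463650, -0.086640) ; Y_{6,6}(Ω₂) = (-0.011129, 0.139061) ; Δ = (0.017208, -0.063511)
Total Σ_m = (-0.424476, 0.000000). Multiply by 0.966644: (-0.410317, 0.000000). P_6(cos γ) = -0.410317

-0.410317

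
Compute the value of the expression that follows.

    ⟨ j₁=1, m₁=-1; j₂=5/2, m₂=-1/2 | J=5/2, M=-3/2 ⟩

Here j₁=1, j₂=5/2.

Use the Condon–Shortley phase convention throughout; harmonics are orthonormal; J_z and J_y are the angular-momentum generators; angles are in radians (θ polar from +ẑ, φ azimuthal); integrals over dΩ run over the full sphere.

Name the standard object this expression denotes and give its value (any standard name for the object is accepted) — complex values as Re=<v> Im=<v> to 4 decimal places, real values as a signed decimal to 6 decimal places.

This is a Clebsch–Gordan (vector-coupling) coefficient.
√[6·1!1!4!/7! · 0!2!2!3!1!4!] = √(576/35)
  +(−1)^1/∏(1,0,1,1,0,3)! = -1/6  (running -1/6)
⟨..|..⟩ = √(576/35)·(-1/6) = -0.676123

Clebsch–Gordan coefficient, −√(16/35) ≈ -0.676123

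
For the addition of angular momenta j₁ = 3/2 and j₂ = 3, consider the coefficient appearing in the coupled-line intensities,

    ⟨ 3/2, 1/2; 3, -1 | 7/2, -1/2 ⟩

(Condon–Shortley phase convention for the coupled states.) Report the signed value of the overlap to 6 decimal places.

+√(2/7) = +0.534522

√[8·1!2!5!/9! · 2!1!2!4!3!4!] = √(512/7)
  +(−1)^0/∏(0,1,1,2,1,3)! = 1/12  (running 1/12)
  +(−1)^1/∏(1,0,0,1,2,4)! = -1/48  (running 1/16)
⟨..|..⟩ = √(512/7)·(1/16) = +0.534522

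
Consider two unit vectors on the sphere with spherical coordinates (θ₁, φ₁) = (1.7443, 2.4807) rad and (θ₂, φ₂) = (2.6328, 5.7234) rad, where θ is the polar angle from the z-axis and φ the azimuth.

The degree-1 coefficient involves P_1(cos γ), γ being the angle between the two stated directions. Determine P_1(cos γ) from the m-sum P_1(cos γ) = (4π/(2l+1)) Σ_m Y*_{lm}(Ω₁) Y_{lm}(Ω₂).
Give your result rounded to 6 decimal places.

-0.326592

Term-by-term m-sum for l=1 (normalisation 4π/3 = 4.188790):
  m=-1: (-0.268653+0.208888i) × (+0.142611+0.089367i) = -0.056981+0.005781i  (running Σ = -0.056981+0.005781i)
  m=0: (-0.084350-0.000000i) × (-0.426713+0.000000i) = +0.035993+0.000000i  (running Σ = -0.020987+0.005781i)
  m=1: (+0.268653+0.208888i) × (-0.142611+0.089367i) = -0.056981-0.005781i  (running Σ = -0.077968+0.000000i)
Accumulated sum -0.077968+0.000000i; after 4π/(2l+1) scaling, -0.326592+0.000000i ⇒ P_1 = -0.326592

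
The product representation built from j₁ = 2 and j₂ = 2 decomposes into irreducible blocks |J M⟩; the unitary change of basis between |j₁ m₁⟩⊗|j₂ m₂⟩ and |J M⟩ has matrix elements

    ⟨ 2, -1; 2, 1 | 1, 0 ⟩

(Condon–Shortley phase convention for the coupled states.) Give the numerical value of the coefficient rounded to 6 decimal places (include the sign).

√[3·3!1!1!/6! · 1!3!3!1!1!1!] = √(9/10)
  +(−1)^2/∏(2,1,1,1,0,0)! = 1/2  (running 1/2)
  +(−1)^3/∏(3,0,0,0,1,1)! = -1/6  (running 1/3)
⟨..|..⟩ = √(9/10)·(1/3) = +0.316228

+0.316228  (= +√(1/10))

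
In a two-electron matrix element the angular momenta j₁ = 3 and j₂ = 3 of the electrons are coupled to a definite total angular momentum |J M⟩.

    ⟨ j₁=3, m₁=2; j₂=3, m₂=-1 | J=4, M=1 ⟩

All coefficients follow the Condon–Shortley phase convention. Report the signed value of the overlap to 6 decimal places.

√[9·2!4!4!/11! · 5!1!2!4!5!3!] = √(82944/77)
  +(−1)^0/∏(0,2,1,2,3,2)! = 1/48  (running 1/48)
  +(−1)^1/∏(1,1,0,1,4,3)! = -1/144  (running 1/72)
⟨..|..⟩ = √(82944/77)·(1/72) = +0.455842

+0.455842  (= +√(16/77))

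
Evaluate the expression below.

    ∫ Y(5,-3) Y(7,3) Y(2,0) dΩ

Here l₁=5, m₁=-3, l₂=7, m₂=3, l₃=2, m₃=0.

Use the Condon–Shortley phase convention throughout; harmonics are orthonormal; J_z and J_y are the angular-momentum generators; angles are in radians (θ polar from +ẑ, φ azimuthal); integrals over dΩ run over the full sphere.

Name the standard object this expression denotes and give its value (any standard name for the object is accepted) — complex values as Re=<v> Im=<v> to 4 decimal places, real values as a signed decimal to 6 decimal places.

This is a Gaunt coefficient — the integral of a triple product of spherical harmonics over the sphere.
Rules hold: Σm=0, L=14 even, 2≤2≤12.
N = 11·15·5 = 825
Δ = 10!·0!·4!/15! = 1/15015
Racah Σ t=5..5: t=5:−1/57600 = -1/57600
⇒ 3j(5 7 2; 0 0 0)² = 21/715, sgn -1
Racah Σ t=8..8: t=8:+1/322560 = 1/322560
⇒ 3j(5 7 2; -3 3 0)² = 18/1001, sgn +1
4πI² = N·(3j₀)²·(3jₘ)² = 810/1859
I = -1·√(0.435718/4π) = -0.18620781

Gaunt coefficient, -0.186208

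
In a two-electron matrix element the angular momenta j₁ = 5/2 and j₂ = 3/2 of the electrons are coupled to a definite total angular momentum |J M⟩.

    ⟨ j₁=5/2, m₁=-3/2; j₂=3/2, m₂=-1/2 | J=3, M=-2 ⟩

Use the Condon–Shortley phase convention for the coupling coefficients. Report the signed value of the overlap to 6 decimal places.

−√(1/12) ≈ -0.288675

√[7·1!4!2!/8! · 1!4!1!2!1!5!] = √(48)
  +(−1)^0/∏(0,1,4,1,0,1)! = 1/24  (running 1/24)
  +(−1)^1/∏(1,0,3,0,1,2)! = -1/12  (running -1/24)
⟨..|..⟩ = √(48)·(-1/24) = -0.288675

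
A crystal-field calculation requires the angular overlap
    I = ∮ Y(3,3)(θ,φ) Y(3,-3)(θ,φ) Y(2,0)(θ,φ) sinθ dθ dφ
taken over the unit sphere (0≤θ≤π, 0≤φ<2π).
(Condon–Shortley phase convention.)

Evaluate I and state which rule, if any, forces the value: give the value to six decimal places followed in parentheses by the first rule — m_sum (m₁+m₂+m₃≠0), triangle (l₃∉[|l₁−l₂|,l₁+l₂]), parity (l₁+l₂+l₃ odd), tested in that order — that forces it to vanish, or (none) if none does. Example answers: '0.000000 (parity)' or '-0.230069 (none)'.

0.210261 (none)

Rules hold: Σm=0, L=8 even, 0≤2≤6.
N = 7·7·5 = 245
Δ = 4!·2!·2!/9! = 1/3780
Racah Σ t=1..3: t=1:−1/24 t=2:+1/4 t=3:−1/24 = 1/6
⇒ 3j(3 3 2; 0 0 0)² = 4/105, sgn +1
Racah Σ t=0..0: t=0:+1/96 = 1/96
⇒ 3j(3 3 2; 3 -3 0)² = 5/84, sgn +1
4πI² = N·(3j₀)²·(3jₘ)² = 5/9
I = +1·√(0.555556/4π) = 0.21026104
No selection rule forces the value: the integral is nonzero (none).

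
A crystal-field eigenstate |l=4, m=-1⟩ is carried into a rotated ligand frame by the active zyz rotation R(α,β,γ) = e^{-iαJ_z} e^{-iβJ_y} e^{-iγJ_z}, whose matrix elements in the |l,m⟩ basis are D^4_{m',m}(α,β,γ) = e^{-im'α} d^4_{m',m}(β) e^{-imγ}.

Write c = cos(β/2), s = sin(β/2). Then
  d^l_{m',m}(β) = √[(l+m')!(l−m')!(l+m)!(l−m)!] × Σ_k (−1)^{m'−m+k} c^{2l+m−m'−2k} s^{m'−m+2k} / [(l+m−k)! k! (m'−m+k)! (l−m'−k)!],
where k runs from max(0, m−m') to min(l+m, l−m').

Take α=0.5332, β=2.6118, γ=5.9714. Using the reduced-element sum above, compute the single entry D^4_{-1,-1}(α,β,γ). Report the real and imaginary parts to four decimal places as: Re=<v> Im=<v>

Re=-0.4255 Im=-0.0958

D^4_{-1,-1}(0.5332,2.6118,5.9714) = e^{-i·-1·0.5332}·d^4_{-1,-1}(2.6118)·e^{-i·-1·5.9714}. Compute d first:
Half-angle: c=0.261809, s=0.965120. N=√(6·120·6·120)=720.000000
The bounds max(0,m−m')=0 and min(l+m,l−m')=3 give 4 terms
  k=0: (−1)^0·720.0000/(720)·0.2618^8·0.9651^0 = +0.000022
  k=1: (−1)^1·720.0000/(48)·0.2618^6·0.9651^2 = -0.004499
  k=2: (−1)^2·720.0000/(24)·0.2618^4·0.9651^4 = +0.122288
  k=3: (−1)^3·720.0000/(72)·0.2618^2·0.9651^6 = -0.553932
d^4_{-1,-1}(2.6118) = +0.000022 -0.004499 +0.122288 -0.553932 = -0.436121
D = (+0.861185+0.508292i)·(-0.436121)·(+0.951787-0.306758i) = -0.425475-0.095777i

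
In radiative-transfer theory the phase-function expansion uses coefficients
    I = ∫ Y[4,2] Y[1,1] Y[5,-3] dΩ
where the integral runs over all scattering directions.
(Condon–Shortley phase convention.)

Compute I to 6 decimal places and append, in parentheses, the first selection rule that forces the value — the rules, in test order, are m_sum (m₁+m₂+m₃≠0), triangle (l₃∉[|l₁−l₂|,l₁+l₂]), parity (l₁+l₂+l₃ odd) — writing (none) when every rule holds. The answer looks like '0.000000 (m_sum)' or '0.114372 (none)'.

-0.259847 (none)

Checks pass: Σm=0; 10 even; l₃=5∈[3,5].
(2·4+1)(2·1+1)(2·5+1) = 297
Δ: 0! 8! 2! / 11! → 1/495
sum: t=0:+1/576 = 1/576
3j²(4 1 5; 0 0 0) = Δ·Π!·Σ² = 5/99  (sign -1)
sum: t=0:+1/2880 = 1/2880
3j²(4 1 5; 2 1 -3) = Δ·Π!·Σ² = 28/495  (sign +1)
combine: 4πI² = 297·5/99·28/495 = 28/33
take √, sign -1: I = -0.25984664
No selection rule forces the value: the integral is nonzero (none).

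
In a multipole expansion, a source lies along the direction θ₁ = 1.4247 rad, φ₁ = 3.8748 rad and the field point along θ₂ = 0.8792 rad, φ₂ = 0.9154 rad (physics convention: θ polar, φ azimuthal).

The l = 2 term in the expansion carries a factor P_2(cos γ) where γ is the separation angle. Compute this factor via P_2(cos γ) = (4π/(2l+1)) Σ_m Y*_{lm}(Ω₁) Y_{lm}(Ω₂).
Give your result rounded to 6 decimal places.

Expand P_2 via completeness: Σ_{m} conj(Y_{2,m}) at Ω₁ times Y_{2,m} at Ω₂ —
  term(m=-2) = (0.080953, -0.030877)   from Y*(Ω₁)=(0.039394, 0.376030), Y(Ω₂)=(-0.058913, -0.221456)
  term(m=-1) = (-0.041527, 0.007651)   from Y*(Ω₁)=(-0.082675, -0.074466), Y(Ω₂)=(0.231293, -0.300867)
  term(m=+0) = (-0.020515, -0.000000)   from Y*(Ω₁)=(-0.295340, -0.000000), Y(Ω₂)=(0.069463, 0.000000)
  term(m=+1) = (-0.041527, -0.007651)   from Y*(Ω₁)=(0.082675, -0.074466), Y(Ω₂)=(-0.231293, -0.300867)
  term(m=+2) = (0.080953, 0.030877)   from Y*(Ω₁)=(0.039394, -0.376030), Y(Ω₂)=(-0.058913, 0.221456)
Accumulated sum (0.058338, 0.000000); after 4π/(2l+1) scaling, (0.146620, 0.000000) ⇒ P_2 = 0.146620

0.146620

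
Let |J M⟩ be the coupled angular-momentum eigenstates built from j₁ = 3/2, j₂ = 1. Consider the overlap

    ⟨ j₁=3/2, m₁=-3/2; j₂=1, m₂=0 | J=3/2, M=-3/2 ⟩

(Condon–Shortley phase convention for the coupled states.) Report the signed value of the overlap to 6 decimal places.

√[4·1!2!1!/5! · 0!3!1!1!0!3!] = √(12/5)
  +(−1)^1/∏(1,0,2,0,0,1)! = -1/2  (running -1/2)
⟨..|..⟩ = √(12/5)·(-1/2) = -0.774597

-0.774597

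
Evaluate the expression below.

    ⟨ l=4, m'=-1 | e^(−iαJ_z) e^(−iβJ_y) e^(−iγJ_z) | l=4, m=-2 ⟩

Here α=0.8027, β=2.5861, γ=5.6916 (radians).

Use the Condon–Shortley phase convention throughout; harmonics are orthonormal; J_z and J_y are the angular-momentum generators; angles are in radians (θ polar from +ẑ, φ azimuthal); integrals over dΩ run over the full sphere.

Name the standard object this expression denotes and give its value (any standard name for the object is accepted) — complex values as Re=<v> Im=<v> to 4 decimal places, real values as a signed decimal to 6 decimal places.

Wigner D-matrix element, Re=-0.1959 Im=0.0784

This is a Wigner D-matrix element — the rotation-matrix element ⟨l m'| R(α,β,γ) |l m⟩ in the angular-momentum basis.
Split into d^4_{-1,-2}(β=2.5861) × two z-phases.
Half-angle: c=0.274189, s=0.961676. N=√(6·120·2·720)=1018.233765
The bounds max(0,m−m')=0 and min(l+m,l−m')=2 give 3 terms
  k=0: (−1)^1·1018.2338/(240)·0.2742^7·0.9617^1 = -0.000475
  k=1: (−1)^2·1018.2338/(48)·0.2742^5·0.9617^3 = +0.029238
  k=2: (−1)^3·1018.2338/(72)·0.2742^3·0.9617^5 = -0.239778
d^4_{-1,-2}(2.5861) = -0.000475 +0.029238 -0.239778 = -0.211015
Phases: e^{-i·(-1)·0.8027}=+0.694767+0.719235i, e^{-i·(-2)·5.6916}=+0.377991-0.925809i ⇒ D=-0.195926+0.078362i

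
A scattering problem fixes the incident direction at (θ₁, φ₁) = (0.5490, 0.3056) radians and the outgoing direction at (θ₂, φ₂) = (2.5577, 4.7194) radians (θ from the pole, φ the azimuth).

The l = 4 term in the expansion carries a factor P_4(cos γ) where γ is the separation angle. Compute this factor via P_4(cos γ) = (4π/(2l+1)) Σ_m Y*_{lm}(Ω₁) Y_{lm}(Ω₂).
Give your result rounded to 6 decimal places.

Addition theorem: P_4(cos γ) = (4π/9) Σ_m Y*_{lm}(Ω₁) Y_{lm}(Ω₂), m = −4…4:
  term(m=-4) = 0.00049 + 0.00125j   from Y*(Ω₁)=0.01120 + 0.03084j, Y(Ω₂)=0.04086 - 0.00115j
  term(m=-3) = -0.02072 + 0.01659j   from Y*(Ω₁)=0.09230 + 0.12042j, Y(Ω₂)=0.00368 + 0.17492j
  term(m=-2) = -0.12141 - 0.08256j   from Y*(Ω₁)=0.30541 + 0.21400j, Y(Ω₂)=-0.39367 + 0.00552j
  term(m=-1) = 0.05286 - 0.17173j   from Y*(Ω₁)=0.42052 + 0.13267j, Y(Ω₂)=-0.00286 - 0.40747j
  term(m=+0) = 0.00307 + 0.00000j   from Y*(Ω₁)=-0.03143 + 0.00000j, Y(Ω₂)=-0.09771 + 0.00000j
  term(m=+1) = 0.05286 + 0.17173j   from Y*(Ω₁)=-0.42052 + 0.13267j, Y(Ω₂)=0.00286 - 0.40747j
  term(m=+2) = -0.12141 + 0.08256j   from Y*(Ω₁)=0.30541 - 0.21400j, Y(Ω₂)=-0.39367 - 0.00552j
  term(m=+3) = -0.02072 - 0.01659j   from Y*(Ω₁)=-0.09230 + 0.12042j, Y(Ω₂)=-0.00368 + 0.17492j
  term(m=+4) = 0.00049 - 0.00125j   from Y*(Ω₁)=0.01120 - 0.03084j, Y(Ω₂)=0.04086 + 0.00115j
Total Σ_m = -0.17450 - 0.00000j. Multiply by 1.396263: -0.24365 - 0.00000j. P_4(cos γ) = -0.243653

-0.243653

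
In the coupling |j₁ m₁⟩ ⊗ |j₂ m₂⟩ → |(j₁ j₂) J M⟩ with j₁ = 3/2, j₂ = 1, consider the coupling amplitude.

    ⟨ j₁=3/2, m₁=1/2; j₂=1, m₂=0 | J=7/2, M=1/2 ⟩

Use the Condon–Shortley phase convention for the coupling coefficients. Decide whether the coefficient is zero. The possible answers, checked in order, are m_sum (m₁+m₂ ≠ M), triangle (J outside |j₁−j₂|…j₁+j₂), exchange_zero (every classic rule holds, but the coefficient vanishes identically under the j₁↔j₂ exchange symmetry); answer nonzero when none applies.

triangle

m-sum: m₁+m₂ = 1/2+0 = 1/2, M = 1/2  ✓
triangle: need |j₁−j₂| ≤ J ≤ j₁+j₂, i.e. J ∈ [1/2, 5/2]; J = 7/2 is outside ✗ ⇒ coefficient is 0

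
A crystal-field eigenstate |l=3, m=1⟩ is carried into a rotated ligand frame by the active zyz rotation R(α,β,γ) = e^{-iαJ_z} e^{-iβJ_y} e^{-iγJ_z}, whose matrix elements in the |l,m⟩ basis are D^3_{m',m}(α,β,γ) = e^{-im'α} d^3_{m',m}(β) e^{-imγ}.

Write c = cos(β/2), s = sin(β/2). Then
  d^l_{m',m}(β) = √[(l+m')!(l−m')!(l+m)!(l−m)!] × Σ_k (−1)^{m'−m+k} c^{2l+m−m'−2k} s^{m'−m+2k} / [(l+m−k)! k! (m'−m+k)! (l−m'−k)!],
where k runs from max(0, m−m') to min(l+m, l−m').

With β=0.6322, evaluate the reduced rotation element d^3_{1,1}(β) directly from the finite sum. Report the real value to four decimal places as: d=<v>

d=0.1569

d^3_{1,1}(β=0.6322) via the finite sum:
c=cos(0.632200/2)=0.950455, s=sin(0.632200/2)=0.310862; N=√[24·2·24·2]=48.000000
Admissible k: 0..2 (factorial args all ≥0)
  k=0: (−1)^0·48.0000/(48)·0.9505^6·0.3109^0 = +0.737207
  k=1: (−1)^1·48.0000/(6)·0.9505^4·0.3109^2 = -0.630888
  k=2: (−1)^2·48.0000/(8)·0.9505^2·0.3109^4 = +0.050616
d^3_{1,1}(0.6322) = +0.737207 -0.630888 +0.050616 = +0.156935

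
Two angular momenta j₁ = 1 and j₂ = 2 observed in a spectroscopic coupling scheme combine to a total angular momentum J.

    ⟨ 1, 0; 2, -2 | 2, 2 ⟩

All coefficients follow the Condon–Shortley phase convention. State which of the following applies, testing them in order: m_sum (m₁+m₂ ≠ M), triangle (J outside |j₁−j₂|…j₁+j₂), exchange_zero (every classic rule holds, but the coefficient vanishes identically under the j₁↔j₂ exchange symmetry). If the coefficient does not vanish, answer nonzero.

m_sum

m-sum: m₁+m₂ = 0+(-2) = -2, M = 2  ✗ ⇒ coefficient is 0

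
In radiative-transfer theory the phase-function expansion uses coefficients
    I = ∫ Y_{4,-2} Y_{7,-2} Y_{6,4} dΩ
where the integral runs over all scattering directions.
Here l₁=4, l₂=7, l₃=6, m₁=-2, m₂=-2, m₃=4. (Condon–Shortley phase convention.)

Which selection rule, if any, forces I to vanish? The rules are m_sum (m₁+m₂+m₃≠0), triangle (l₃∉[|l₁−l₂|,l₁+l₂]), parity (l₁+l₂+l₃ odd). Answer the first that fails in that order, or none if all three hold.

parity

Σmᵢ = 0  ✓
l₃∈[|l₁−l₂|,l₁+l₂]=[3,11], have l₃=6  ✓
Σlᵢ = 17 ⇒ odd  ✗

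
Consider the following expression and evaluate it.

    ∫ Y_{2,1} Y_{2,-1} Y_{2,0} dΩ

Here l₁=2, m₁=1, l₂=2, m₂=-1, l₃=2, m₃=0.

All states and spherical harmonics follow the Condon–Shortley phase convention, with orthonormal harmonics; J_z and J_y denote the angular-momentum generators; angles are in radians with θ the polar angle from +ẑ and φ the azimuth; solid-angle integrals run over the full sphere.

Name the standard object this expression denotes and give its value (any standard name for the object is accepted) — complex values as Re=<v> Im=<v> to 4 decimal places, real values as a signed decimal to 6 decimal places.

Gaunt coefficient, -0.090112

This is a Gaunt coefficient — the integral of a triple product of spherical harmonics over the sphere.
Checks pass: Σm=0; 6 even; l₃=2∈[0,4].
(2·2+1)(2·2+1)(2·2+1) = 125
Δ: 2! 2! 2! / 7! → 1/630
sum: t=0:+1/8 t=1:−1/1 t=2:+1/8 = -3/4
3j²(2 2 2; 0 0 0) = Δ·Π!·Σ² = 2/35  (sign -1)
sum: t=0:+1/2 t=1:−1/4 = 1/4
3j²(2 2 2; 1 -1 0) = Δ·Π!·Σ² = 1/70  (sign +1)
combine: 4πI² = 125·2/35·1/70 = 5/49
take √, sign -1: I = -0.09011188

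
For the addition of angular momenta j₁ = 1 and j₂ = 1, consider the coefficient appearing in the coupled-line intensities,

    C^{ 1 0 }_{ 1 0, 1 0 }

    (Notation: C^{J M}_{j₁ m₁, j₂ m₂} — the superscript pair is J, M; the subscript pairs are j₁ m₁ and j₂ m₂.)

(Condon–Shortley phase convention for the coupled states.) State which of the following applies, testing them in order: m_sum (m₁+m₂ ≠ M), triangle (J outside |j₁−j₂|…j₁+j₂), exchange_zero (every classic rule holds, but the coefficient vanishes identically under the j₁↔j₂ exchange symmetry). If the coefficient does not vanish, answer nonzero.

exchange_zero

m-sum: m₁+m₂ = 0+0 = 0, M = 0  ✓
triangle: |j₁−j₂| = 0 ≤ J = 1 ≤ j₁+j₂ = 2  ✓
exchange: j₁=j₂ and m₁=m₂, and (−1)^(j₁+j₂−J) = (−1)^1 = −1 forces ⟨j₁m₁;j₂m₂|JM⟩ = −⟨j₂m₂;j₁m₁|JM⟩ = −⟨j₁m₁;j₂m₂|JM⟩ ⇒ the coefficient vanishes identically
Racah sum check: Σ_k collapses to 0 ⇒ CG = 0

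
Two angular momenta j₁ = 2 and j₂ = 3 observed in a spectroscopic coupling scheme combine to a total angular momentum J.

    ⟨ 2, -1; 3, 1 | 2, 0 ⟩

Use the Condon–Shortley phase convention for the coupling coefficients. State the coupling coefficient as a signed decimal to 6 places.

√[5·3!1!3!/8! · 1!3!4!2!2!2!] = √(36/7)
  +(−1)^2/∏(2,1,1,2,0,1)! = 1/4  (running 1/4)
  +(−1)^3/∏(3,0,0,1,1,2)! = -1/12  (running 1/6)
⟨..|..⟩ = √(36/7)·(1/6) = +0.377964

+√(1/7) ≈ +0.377964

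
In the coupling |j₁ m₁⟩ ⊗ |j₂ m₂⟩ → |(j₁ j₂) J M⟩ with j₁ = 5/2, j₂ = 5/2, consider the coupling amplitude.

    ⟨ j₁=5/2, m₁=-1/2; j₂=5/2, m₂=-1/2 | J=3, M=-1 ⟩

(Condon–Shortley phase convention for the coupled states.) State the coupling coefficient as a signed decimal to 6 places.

-0.516398

triangle: 2!*3!*3!/9! = 72/362880
(j±m)!: 2!*3!*2!*3!*2!*4! = 6912
prefactor² = (2J+1)*Δ*N² = 48/5
  k=0: +1/(0!*2!*3!*2!*0!*1!) = 1/24
  k=1: −1/(1!*1!*2!*1!*1!*2!) = -1/4
  k=2: +1/(2!*0!*1!*0!*2!*3!) = 1/24
Σ = -1/6  ⇒  CG² = 48/5*(-1/6)² = 4/15
CG = −√(4/15) = -0.516398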